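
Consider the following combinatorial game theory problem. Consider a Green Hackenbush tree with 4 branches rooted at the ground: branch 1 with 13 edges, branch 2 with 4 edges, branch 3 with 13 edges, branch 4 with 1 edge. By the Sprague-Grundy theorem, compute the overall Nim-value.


The tree has 4 branches from the ground vertex.
In Green Hackenbush, the Nim-value of a simple path of length k is k.
Branch 1: length 13, Nim-value = 13
Branch 2: length 4, Nim-value = 4
Branch 3: length 13, Nim-value = 13
Branch 4: length 1, Nim-value = 1
Total Nim-value = XOR of all branch values:
0 XOR 13 = 13
13 XOR 4 = 9
9 XOR 13 = 4
4 XOR 1 = 5
Nim-value of the tree = 5

5


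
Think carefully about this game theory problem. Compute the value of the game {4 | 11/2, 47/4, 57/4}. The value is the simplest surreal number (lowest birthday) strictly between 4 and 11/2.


Left options: {4}, max = 4
Right options: {11/2, 47/4, 57/4}, min = 11/2
All options are numbers and max(Left) < min(Right), so by the simplicity theorem the value is the simplest (earliest-born) number strictly between 4 and 11/2.
The only integer strictly between 4 and 11/2 is 5.
No non-integer in the interval can be simpler: if x is a non-integer in the interval, then floor(x) or ceil(x) also lies in the interval (the interval contains an integer), and both are proper prefixes of x's sign expansion, i.e. born earlier. So the game value is 5.
Game value = 5

5


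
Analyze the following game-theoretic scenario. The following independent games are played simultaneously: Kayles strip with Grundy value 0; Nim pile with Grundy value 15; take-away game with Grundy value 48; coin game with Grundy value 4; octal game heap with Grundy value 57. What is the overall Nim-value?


By the Sprague-Grundy theorem, the Grundy value of a sum of games is the XOR of individual Grundy values.
Kayles strip: Grundy value = 0. Running XOR: 0 XOR 0 = 0
Nim pile: Grundy value = 15. Running XOR: 0 XOR 15 = 15
take-away game: Grundy value = 48. Running XOR: 15 XOR 48 = 63
coin game: Grundy value = 4. Running XOR: 63 XOR 4 = 59
octal game heap: Grundy value = 57. Running XOR: 59 XOR 57 = 2
The combined Grundy value is 2.

2


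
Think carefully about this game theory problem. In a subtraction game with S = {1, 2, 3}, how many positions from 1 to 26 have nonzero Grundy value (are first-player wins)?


Subtraction set S = {1, 2, 3}, so G(n) = n mod 4.
G(n) = 0 when n is a multiple of 4.
Multiples of 4 in [1, 26]: 6
N-positions (nonzero Grundy) = 26 - 6 = 20

20


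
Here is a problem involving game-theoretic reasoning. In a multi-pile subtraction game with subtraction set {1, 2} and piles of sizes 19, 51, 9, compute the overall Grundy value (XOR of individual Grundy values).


Subtraction set: {1, 2}
For this subtraction set, G(n) = n mod 3 (period = max + 1 = 3).
Pile 1 (size 19): G(19) = 19 mod 3 = 1
Pile 2 (size 51): G(51) = 51 mod 3 = 0
Pile 3 (size 9): G(9) = 9 mod 3 = 0
Total Grundy value = XOR of all: 1 XOR 0 XOR 0 = 1

1


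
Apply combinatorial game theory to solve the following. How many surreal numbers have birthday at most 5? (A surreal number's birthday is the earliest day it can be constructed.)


Day 0: {|} = 0 is born. Count = 1.
Day n: the number of surreal numbers born by day n is 2^(n+1) - 1.
By day 0: 2^1 - 1 = 1
By day 1: 2^2 - 1 = 3
By day 2: 2^3 - 1 = 7
By day 3: 2^4 - 1 = 15
By day 4: 2^5 - 1 = 31
By day 5: 2^6 - 1 = 63
By day 5: 63 surreal numbers.

63


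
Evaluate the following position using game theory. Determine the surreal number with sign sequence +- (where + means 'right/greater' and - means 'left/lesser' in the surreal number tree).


Sign expansion: +-
Rule: track bounds (lo, hi), initially (-inf, +inf). On '+', the current value becomes lo and we move to the simplest number in (value, hi): value + 1 if hi = +inf, otherwise the midpoint (value + hi)/2. On '-', the current value becomes hi and we move to value - 1 if lo = -inf, otherwise the midpoint (lo + value)/2.
Start at 0.
Step 1: sign = +, move right. Bounds: (0, +inf). Value = 1
Step 2: sign = -, move left. Bounds: (0, 1). Value = 1/2
The surreal number with sign expansion +- is 1/2.

1/2


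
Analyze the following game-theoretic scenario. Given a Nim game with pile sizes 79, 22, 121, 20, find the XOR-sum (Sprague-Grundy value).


We need the XOR (exclusive or) of all pile sizes.
After XOR-ing pile 1 (size 79): 0 XOR 79 = 79
After XOR-ing pile 2 (size 22): 79 XOR 22 = 89
After XOR-ing pile 3 (size 121): 89 XOR 121 = 32
After XOR-ing pile 4 (size 20): 32 XOR 20 = 52
The Nim-value of this position is 52.

52


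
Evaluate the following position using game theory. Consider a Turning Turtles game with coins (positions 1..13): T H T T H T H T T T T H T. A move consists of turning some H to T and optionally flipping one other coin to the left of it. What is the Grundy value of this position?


Coins: T H T T H T H T T T T H T
Key fact: a single head at position k behaves exactly like a Nim heap of size k (turning it to T and optionally flipping a coin at j < k corresponds to moving the heap from k to j, or to 0), and heads combine as a disjunctive sum (two heads at the same place would cancel, matching j XOR j = 0). So the Nim-value is the XOR of the 1-indexed positions of the heads.
Face-up positions (1-indexed): [2, 5, 7, 12]
XOR 0 with 2: 0 XOR 2 = 2
XOR 2 with 5: 2 XOR 5 = 7
XOR 7 with 7: 7 XOR 7 = 0
XOR 0 with 12: 0 XOR 12 = 12
Nim-value = 12

12


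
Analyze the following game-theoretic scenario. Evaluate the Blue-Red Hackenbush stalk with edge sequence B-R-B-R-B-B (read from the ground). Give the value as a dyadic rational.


Edges (from ground): B-R-B-R-B-B
By Berlekamp's sign-expansion rule, a Blue-Red Hackenbush stalk has the value of the surreal number whose sign sequence is the edge sequence with B -> + and R -> -.
Sign sequence: +-+-++
Trace the sign expansion in the surreal number tree, starting from 0:
Edge 1: B (sign +) -> bounds (0, +inf), value = 1
Edge 2: R (sign -) -> bounds (0, 1), value = 1/2
Edge 3: B (sign +) -> bounds (1/2, 1), value = 3/4
Edge 4: R (sign -) -> bounds (1/2, 3/4), value = 5/8
Edge 5: B (sign +) -> bounds (5/8, 3/4), value = 11/16
Edge 6: B (sign +) -> bounds (11/16, 3/4), value = 23/32
Game value = 23/32

23/32


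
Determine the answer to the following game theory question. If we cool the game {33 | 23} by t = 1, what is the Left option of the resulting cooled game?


Original game: {33 | 23} (a switch {a | b} with a > b).
Cooling by t (for t below the temperature (a - b)/2 = 5) taxes each move by t: {a | b} cooled by t is {a - t | b + t}.
Cooling amount: t = 1
Cooled Left option: 33 - 1 = 32
Cooled Right option: 23 + 1 = 24
Cooled game: {32 | 24}
Left option = 32

32


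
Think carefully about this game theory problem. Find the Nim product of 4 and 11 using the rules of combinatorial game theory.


Nim multiplication is bilinear over XOR: (u XOR v) * w = (u*w) XOR (v*w).
So we split each operand into its bit components and XOR the pairwise Nim products.
4 = 4 (as XOR of powers of 2).
11 = 1 + 2 + 8 (as XOR of powers of 2).
Using the standard Nim-product table on single bits:
  2*2 = 3,   2*4 = 8,   2*8 = 12,
  4*4 = 6,   4*8 = 11,  8*8 = 13,
and  1*x = x (identity), k*l = l*k (commutative).
Pairwise Nim products:
  4 * 1 = 4
  4 * 2 = 8
  4 * 8 = 11
XOR them: 4 XOR 8 XOR 11 = 7.
Result: 4 * 11 = 7 (in Nim).

7


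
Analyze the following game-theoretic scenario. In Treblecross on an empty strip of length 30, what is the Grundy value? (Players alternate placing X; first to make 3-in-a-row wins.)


Treblecross: place X on empty cells; 3-in-a-row wins.
Playing within two cells of an existing X lets the opponent win at once, so sensible play treats the cells i-2..i+2 around each X as dead. The player left with no safe cell loses, so this is a normal-play take-away game on strips of safe cells.
Placing X at cell i (0-indexed) of a strip of k safe cells leaves independent strips of sizes max(0, i-2) and max(0, k-i-3). Hence G(k) = mex{ G(max(0,i-2)) XOR G(max(0,k-i-3)) : 0 <= i < k }, with G(0) = 0.
G(1): splits (0,0):0^0=0 -> mex({0}) = 1
G(2): splits (0,0):0^0=0 -> mex({0}) = 1
G(3): splits (0,0):0^0=0 -> mex({0}) = 1
G(4): splits (0,1):0^1=1 (0,0):0^0=0 -> mex({0, 1}) = 2
G(5): splits (0,2):0^1=1 (0,1):0^1=1 (0,0):0^0=0 -> mex({0, 1}) = 2
G(6) = mex({1}) = 0
G(7) = mex({0, 1, 2}) = 3
G(8) = mex({0, 1, 2}) = 3
G(9) = mex({0, 2}) = 1
G(10) = mex({0, 2, 3}) = 1
G(11) = mex({0, 3}) = 1
G(12) = mex({1, 3}) = 0
G(13) = mex({0, 1, 2, 3}) = 4
G(14) = mex({0, 1, 2}) = 3
G(15) = mex({0, 1, 2}) = 3
G(16) = mex({0, 1, 2, 4}) = 3
G(17) = mex({0, 1, 3, 4}) = 2
G(18) = mex({0, 1, 3, 4}) = 2
G(19) = mex({0, 1, 3, 5}) = 2
G(20) = mex({0, 1, 2, 3, 5}) = 4
G(21) = mex({0, 1, 2, 3, 5}) = 4
G(22) = mex({1, 2, 6}) = 0
G(23) = mex({0, 1, 2, 3, 4, 6}) = 5
G(24) = mex({0, 1, 2, 3, 4}) = 5
G(25) = mex({0, 1, 3, 4, 7}) = 2
G(26) = mex({0, 1, 3, 4, 5, 7}) = 2
G(27) = mex({0, 1, 3, 5}) = 2
G(28) = mex({0, 1, 2, 5}) = 3
G(29) = mex({0, 1, 2, 4, 5, 6}) = 3
G(30) = mex({1, 2, 4, 6}) = 0
Therefore G(30) = 0.

0


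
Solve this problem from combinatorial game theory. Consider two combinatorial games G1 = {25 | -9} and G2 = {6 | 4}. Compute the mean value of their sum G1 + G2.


G1 = {25 | -9}, G2 = {6 | 4}
Each is a switch {a | b} with numbers a > b; its mean value is (a + b)/2, and mean value is additive over game sums: m(G1 + G2) = m(G1) + m(G2).
Mean of G1 = (25 + (-9))/2 = 16/2 = 8
Mean of G2 = (6 + (4))/2 = 10/2 = 5
Mean of G1 + G2 = 8 + 5 = 13

13


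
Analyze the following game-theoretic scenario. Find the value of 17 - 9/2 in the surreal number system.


x = 17, y = 9/2
Converting to common denominator: 2
x = 34/2, y = 9/2
x - y = 17 - 9/2 = 25/2

25/2


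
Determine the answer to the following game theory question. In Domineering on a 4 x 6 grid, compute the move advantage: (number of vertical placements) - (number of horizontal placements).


Board is 4 x 6 (rows x cols).
Left (vertical) placements: (rows-1) * cols = 3 * 6 = 18
Right (horizontal) placements: rows * (cols-1) = 4 * 5 = 20
Advantage = Left - Right = 18 - 20 = -2

-2


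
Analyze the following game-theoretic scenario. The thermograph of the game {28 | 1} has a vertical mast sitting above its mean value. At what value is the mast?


Game = {28 | 1}, a switch {a | b} with numbers a > b.
Its thermograph has left wall a - t and right wall b + t, which meet at t = (a - b)/2, where both equal (a + b)/2. So the mast (mean value) is at (a + b)/2.
Mean = (28 + (1))/2 = 29/2 = 29/2

29/2


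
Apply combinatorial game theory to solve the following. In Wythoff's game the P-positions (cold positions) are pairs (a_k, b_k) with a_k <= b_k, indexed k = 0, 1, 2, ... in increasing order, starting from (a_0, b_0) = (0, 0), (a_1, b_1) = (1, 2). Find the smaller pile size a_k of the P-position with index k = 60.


By Wythoff's theorem, a_k = floor(k * phi) and b_k = floor(k * phi^2) = a_k + k, where phi = (1 + sqrt(5))/2 is the golden ratio.
phi = (1 + sqrt(5))/2 = 1.618034
k = 60
k * phi = 60 * 1.618034 = 97.082039
a_60 = floor(k * phi) = 97

97


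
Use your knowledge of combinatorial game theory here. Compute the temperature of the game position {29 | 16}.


The game is {29 | 16}, a switch {a | b} with numbers a > b.
Cooling {a | b} by t gives {a - t | b + t}, which stops being hot when a - t = b + t, i.e. at t = (a - b)/2. So the temperature of a switch is (a - b)/2.
Temperature = (Left option - Right option) / 2
= (29 - (16)) / 2
= 13 / 2
= 13/2

13/2


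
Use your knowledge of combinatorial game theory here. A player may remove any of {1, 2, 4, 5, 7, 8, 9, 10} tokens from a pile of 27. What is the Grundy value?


The subtraction set is S = {1, 2, 4, 5, 7, 8, 9, 10}.
G(k) = mex{ G(k - s) : s in S, s <= k }. We compute iteratively: G(0) = 0.
G(1) = mex({0}) = 1
G(2) = mex({0, 1}) = 2
G(3) = mex({1, 2}) = 0
G(4) = mex({0, 2}) = 1
G(5) = mex({0, 1}) = 2
G(6) = mex({1, 2}) = 0
G(7) = mex({0, 2}) = 1
G(8) = mex({0, 1}) = 2
G(9) = mex({0, 1, 2}) = 3
G(10) = mex({0, 1, 2, 3}) = 4
G(11) = mex({0, 1, 2, 3, 4}) = 5
G(12) = mex({0, 1, 2, 4, 5}) = 3
G(13) = mex({0, 1, 2, 3, 5}) = 4
G(14) = mex({0, 1, 2, 3, 4}) = 5
G(15) = mex({0, 1, 2, 4, 5}) = 3
G(16) = mex({0, 1, 2, 3, 5}) = 4
G(17) = mex({1, 2, 3, 4}) = 0
G(18) = mex({0, 2, 3, 4, 5}) = 1
G(19) = mex({0, 1, 3, 4, 5}) = 2
G(20) = mex({1, 2, 3, 4, 5}) = 0
G(21) = mex({0, 2, 3, 4, 5}) = 1
G(22) = mex({0, 1, 3, 4, 5}) = 2
G(23) = mex({1, 2, 3, 4, 5}) = 0
G(24) = mex({0, 2, 3, 4, 5}) = 1
G(25) = mex({0, 1, 3, 4}) = 2
G(26) = mex({0, 1, 2, 4}) = 3
Observe that G(17)..G(26) = 0, 1, 2, 0, 1, 2, 0, 1, 2, 3 repeats G(0)..G(9) = 0, 1, 2, 0, 1, 2, 0, 1, 2, 3.
For k >= max(S) = 10, G(k) is determined by the previous 10 values G(k-10)..G(k-1); a window of 10 consecutive values has recurred shifted by 17, so by induction G(k + 17) = G(k) for all k >= 0: the sequence is periodic from the start with period 17.
One period: G(0..16) = 0, 1, 2, 0, 1, 2, 0, 1, 2, 3, 4, 5, 3, 4, 5, 3, 4.
27 mod 17 = 10, so G(27) = G(10) = 4.

4


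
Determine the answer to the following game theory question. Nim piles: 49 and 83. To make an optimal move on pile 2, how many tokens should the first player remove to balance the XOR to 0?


Piles: 49 and 83
Current XOR: 49 XOR 83 = 98 (non-zero, so this is an N-position).
To make the XOR zero, we need to find a move that balances the piles.
For pile 2 (size 83): target = 83 XOR 98 = 49
We reduce pile 2 from 83 to 49.
Tokens removed: 83 - 49 = 34
Verification: 49 XOR 49 = 0

34


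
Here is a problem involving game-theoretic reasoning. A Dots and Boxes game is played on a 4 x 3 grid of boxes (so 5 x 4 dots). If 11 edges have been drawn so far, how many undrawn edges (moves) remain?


Grid: 4 x 3 boxes, i.e. 5 rows and 4 columns of dots.
Horizontal edges: (rows + 1) * cols = 5 * 3 = 15
Vertical edges: rows * (cols + 1) = 4 * 4 = 16
Total edges: 15 + 16 = 31
Edges drawn: 11
Remaining: 31 - 11 = 20

20


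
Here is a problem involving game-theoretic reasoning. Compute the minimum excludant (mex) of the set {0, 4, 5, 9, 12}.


Set = {0, 4, 5, 9, 12}
0 is in the set.
1 is NOT in the set. This is the mex.
mex = 1

1


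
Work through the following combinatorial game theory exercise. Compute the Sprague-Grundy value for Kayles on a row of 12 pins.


Kayles: a move removes 1 or 2 adjacent pins from a contiguous row.
Removing pins from a row of k leaves two independent rows (a, b) with a + b = k - 1 (one pin) or a + b = k - 2 (two pins); an end removal gives a = 0.
By Sprague-Grundy, G(k) = mex{ G(a) XOR G(b) } over all these splits. G(0) = 0.
G(1): splits (0,0):0^0=0 -> mex({0}) = 1
G(2): splits (0,1):0^1=1 (0,0):0^0=0 -> mex({0, 1}) = 2
G(3): splits (0,2):0^2=2 (1,1):1^1=0 (0,1):0^1=1 -> mex({0, 1, 2}) = 3
G(4): splits (0,3):0^3=3 (1,2):1^2=3 (0,2):0^2=2 (1,1):1^1=0 -> mex({0, 2, 3}) = 1
G(5): splits (0,4):0^1=1 (1,3):1^3=2 (2,2):2^2=0 (0,3):0^3=3 (1,2):1^2=3 -> mex({0, 1, 2, 3}) = 4
G(6) = mex({0, 1, 2, 4}) = 3
G(7) = mex({0, 1, 3, 4, 5}) = 2
G(8) = mex({0, 2, 3, 5, 6}) = 1
G(9) = mex({0, 1, 2, 3, 6, 7}) = 4
G(10) = mex({0, 1, 3, 4, 5, 7}) = 2
G(11) = mex({0, 1, 2, 3, 4, 5}) = 6
G(12) = mex({0, 1, 2, 3, 5, 6, 7}) = 4
Therefore G(12) = 4.

4


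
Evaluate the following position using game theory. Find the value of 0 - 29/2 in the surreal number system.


x = 0, y = 29/2
Converting to common denominator: 2
x = 0/2, y = 29/2
x - y = 0 - 29/2 = -29/2

-29/2


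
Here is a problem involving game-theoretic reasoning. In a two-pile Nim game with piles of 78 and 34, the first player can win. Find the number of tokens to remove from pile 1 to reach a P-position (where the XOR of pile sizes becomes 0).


Piles: 78 and 34
Current XOR: 78 XOR 34 = 108 (non-zero, so this is an N-position).
To make the XOR zero, we need to find a move that balances the piles.
For pile 1 (size 78): target = 78 XOR 108 = 34
We reduce pile 1 from 78 to 34.
Tokens removed: 78 - 34 = 44
Verification: 34 XOR 34 = 0

44


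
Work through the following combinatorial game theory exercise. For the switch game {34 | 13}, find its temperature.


The game is {34 | 13}, a switch {a | b} with numbers a > b.
Cooling {a | b} by t gives {a - t | b + t}, which stops being hot when a - t = b + t, i.e. at t = (a - b)/2. So the temperature of a switch is (a - b)/2.
Temperature = (Left option - Right option) / 2
= (34 - (13)) / 2
= 21 / 2
= 21/2

21/2


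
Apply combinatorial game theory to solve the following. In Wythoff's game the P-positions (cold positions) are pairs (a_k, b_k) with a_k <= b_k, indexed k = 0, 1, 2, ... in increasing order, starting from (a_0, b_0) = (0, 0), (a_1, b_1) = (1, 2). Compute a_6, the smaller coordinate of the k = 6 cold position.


By Wythoff's theorem, a_k = floor(k * phi) and b_k = floor(k * phi^2) = a_k + k, where phi = (1 + sqrt(5))/2 is the golden ratio.
phi = (1 + sqrt(5))/2 = 1.618034
k = 6
k * phi = 6 * 1.618034 = 9.708204
a_6 = floor(k * phi) = 9

9


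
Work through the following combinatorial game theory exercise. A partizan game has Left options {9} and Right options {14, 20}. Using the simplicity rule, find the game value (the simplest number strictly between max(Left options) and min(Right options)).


Left options: {9}, max = 9
Right options: {14, 20}, min = 14
All options are numbers and max(Left) < min(Right), so by the simplicity theorem the value is the simplest (earliest-born) number strictly between 9 and 14.
Integers 10 through 13 all lie strictly between 9 and 14.
Among integers, the simplest (lowest birthday = smallest |n|; 0 is born on day 0, +-n on day n) is 10.
No non-integer in the interval can be simpler: if x is a non-integer in the interval, then floor(x) or ceil(x) also lies in the interval (the interval contains an integer), and both are proper prefixes of x's sign expansion, i.e. born earlier. So the game value is 10.
Game value = 10

10


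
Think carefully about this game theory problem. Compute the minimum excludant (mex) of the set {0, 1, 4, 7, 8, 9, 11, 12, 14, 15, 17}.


Set = {0, 1, 4, 7, 8, 9, 11, 12, 14, 15, 17}
0 is in the set.
1 is in the set.
2 is NOT in the set. This is the mex.
mex = 2

2


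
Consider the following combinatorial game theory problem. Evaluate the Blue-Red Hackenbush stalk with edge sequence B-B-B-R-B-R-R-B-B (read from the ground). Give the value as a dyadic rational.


Edges (from ground): B-B-B-R-B-R-R-B-B
By Berlekamp's sign-expansion rule, a Blue-Red Hackenbush stalk has the value of the surreal number whose sign sequence is the edge sequence with B -> + and R -> -.
Sign sequence: +++-+--++
Trace the sign expansion in the surreal number tree, starting from 0:
Edge 1: B (sign +) -> bounds (0, +inf), value = 1
Edge 2: B (sign +) -> bounds (1, +inf), value = 2
Edge 3: B (sign +) -> bounds (2, +inf), value = 3
Edge 4: R (sign -) -> bounds (2, 3), value = 5/2
Edge 5: B (sign +) -> bounds (5/2, 3), value = 11/4
Edge 6: R (sign -) -> bounds (5/2, 11/4), value = 21/8
Edge 7: R (sign -) -> bounds (5/2, 21/8), value = 41/16
Edge 8: B (sign +) -> bounds (41/16, 21/8), value = 83/32
Edge 9: B (sign +) -> bounds (83/32, 21/8), value = 167/64
Game value = 167/64

167/64


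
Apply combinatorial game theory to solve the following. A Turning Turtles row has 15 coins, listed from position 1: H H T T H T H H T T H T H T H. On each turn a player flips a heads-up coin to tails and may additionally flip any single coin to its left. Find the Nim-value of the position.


Coins: H H T T H T H H T T H T H T H
Key fact: a single head at position k behaves exactly like a Nim heap of size k (turning it to T and optionally flipping a coin at j < k corresponds to moving the heap from k to j, or to 0), and heads combine as a disjunctive sum (two heads at the same place would cancel, matching j XOR j = 0). So the Nim-value is the XOR of the 1-indexed positions of the heads.
Face-up positions (1-indexed): [1, 2, 5, 7, 8, 11, 13, 15]
XOR 0 with 1: 0 XOR 1 = 1
XOR 1 with 2: 1 XOR 2 = 3
XOR 3 with 5: 3 XOR 5 = 6
XOR 6 with 7: 6 XOR 7 = 1
XOR 1 with 8: 1 XOR 8 = 9
XOR 9 with 11: 9 XOR 11 = 2
XOR 2 with 13: 2 XOR 13 = 15
XOR 15 with 15: 15 XOR 15 = 0
Nim-value = 0

0


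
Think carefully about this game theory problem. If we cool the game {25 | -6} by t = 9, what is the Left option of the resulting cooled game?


Original game: {25 | -6} (a switch {a | b} with a > b).
Cooling by t (for t below the temperature (a - b)/2 = 31/2) taxes each move by t: {a | b} cooled by t is {a - t | b + t}.
Cooling amount: t = 9
Cooled Left option: 25 - 9 = 16
Cooled Right option: -6 + 9 = 3
Cooled game: {16 | 3}
Left option = 16

16


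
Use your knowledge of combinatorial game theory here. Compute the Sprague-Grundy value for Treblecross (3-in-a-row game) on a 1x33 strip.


Treblecross: place X on empty cells; 3-in-a-row wins.
Playing within two cells of an existing X lets the opponent win at once, so sensible play treats the cells i-2..i+2 around each X as dead. The player left with no safe cell loses, so this is a normal-play take-away game on strips of safe cells.
Placing X at cell i (0-indexed) of a strip of k safe cells leaves independent strips of sizes max(0, i-2) and max(0, k-i-3). Hence G(k) = mex{ G(max(0,i-2)) XOR G(max(0,k-i-3)) : 0 <= i < k }, with G(0) = 0.
G(1): splits (0,0):0^0=0 -> mex({0}) = 1
G(2): splits (0,0):0^0=0 -> mex({0}) = 1
G(3): splits (0,0):0^0=0 -> mex({0}) = 1
G(4): splits (0,1):0^1=1 (0,0):0^0=0 -> mex({0, 1}) = 2
G(5): splits (0,2):0^1=1 (0,1):0^1=1 (0,0):0^0=0 -> mex({0, 1}) = 2
G(6) = mex({1}) = 0
G(7) = mex({0, 1, 2}) = 3
G(8) = mex({0, 1, 2}) = 3
G(9) = mex({0, 2}) = 1
G(10) = mex({0, 2, 3}) = 1
G(11) = mex({0, 3}) = 1
G(12) = mex({1, 3}) = 0
G(13) = mex({0, 1, 2, 3}) = 4
G(14) = mex({0, 1, 2}) = 3
G(15) = mex({0, 1, 2}) = 3
G(16) = mex({0, 1, 2, 4}) = 3
G(17) = mex({0, 1, 3, 4}) = 2
G(18) = mex({0, 1, 3, 4}) = 2
G(19) = mex({0, 1, 3, 5}) = 2
G(20) = mex({0, 1, 2, 3, 5}) = 4
G(21) = mex({0, 1, 2, 3, 5}) = 4
G(22) = mex({1, 2, 6}) = 0
G(23) = mex({0, 1, 2, 3, 4, 6}) = 5
G(24) = mex({0, 1, 2, 3, 4}) = 5
G(25) = mex({0, 1, 3, 4, 7}) = 2
G(26) = mex({0, 1, 3, 4, 5, 7}) = 2
G(27) = mex({0, 1, 3, 5}) = 2
G(28) = mex({0, 1, 2, 5}) = 3
G(29) = mex({0, 1, 2, 4, 5, 6}) = 3
G(30) = mex({1, 2, 4, 6}) = 0
G(31) = mex({0, 1, 2, 3, 4, 6}) = 5
G(32) = mex({1, 2, 3, 4, 7}) = 0
G(33) = mex({0, 3, 7}) = 1
Therefore G(33) = 1.

1


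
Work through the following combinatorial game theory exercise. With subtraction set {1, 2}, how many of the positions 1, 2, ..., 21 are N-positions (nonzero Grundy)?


Subtraction set S = {1, 2}, so G(n) = n mod 3.
G(n) = 0 when n is a multiple of 3.
Multiples of 3 in [1, 21]: 7
N-positions (nonzero Grundy) = 21 - 7 = 14

14


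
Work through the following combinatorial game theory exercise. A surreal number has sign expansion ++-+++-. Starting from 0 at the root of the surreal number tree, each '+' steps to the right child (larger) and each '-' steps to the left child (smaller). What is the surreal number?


Sign expansion: ++-+++-
Rule: track bounds (lo, hi), initially (-inf, +inf). On '+', the current value becomes lo and we move to the simplest number in (value, hi): value + 1 if hi = +inf, otherwise the midpoint (value + hi)/2. On '-', the current value becomes hi and we move to value - 1 if lo = -inf, otherwise the midpoint (lo + value)/2.
Start at 0.
Step 1: sign = +, move right. Bounds: (0, +inf). Value = 1
Step 2: sign = +, move right. Bounds: (1, +inf). Value = 2
Step 3: sign = -, move left. Bounds: (1, 2). Value = 3/2
Step 4: sign = +, move right. Bounds: (3/2, 2). Value = 7/4
Step 5: sign = +, move right. Bounds: (7/4, 2). Value = 15/8
Step 6: sign = +, move right. Bounds: (15/8, 2). Value = 31/16
Step 7: sign = -, move left. Bounds: (15/8, 31/16). Value = 61/32
The surreal number with sign expansion ++-+++- is 61/32.

61/32


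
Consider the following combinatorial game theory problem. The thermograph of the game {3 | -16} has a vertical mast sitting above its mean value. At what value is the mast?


Game = {3 | -16}, a switch {a | b} with numbers a > b.
Its thermograph has left wall a - t and right wall b + t, which meet at t = (a - b)/2, where both equal (a + b)/2. So the mast (mean value) is at (a + b)/2.
Mean = (3 + (-16))/2 = -13/2 = -13/2

-13/2


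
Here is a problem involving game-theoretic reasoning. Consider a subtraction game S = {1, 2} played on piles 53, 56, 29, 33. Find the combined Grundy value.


Subtraction set: {1, 2}
For this subtraction set, G(n) = n mod 3 (period = max + 1 = 3).
Pile 1 (size 53): G(53) = 53 mod 3 = 2
Pile 2 (size 56): G(56) = 56 mod 3 = 2
Pile 3 (size 29): G(29) = 29 mod 3 = 2
Pile 4 (size 33): G(33) = 33 mod 3 = 0
Total Grundy value = XOR of all: 2 XOR 2 XOR 2 XOR 0 = 2

2


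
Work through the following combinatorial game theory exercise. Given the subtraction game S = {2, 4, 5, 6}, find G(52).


The subtraction set is S = {2, 4, 5, 6}.
G(k) = mex{ G(k - s) : s in S, s <= k }. We compute iteratively: G(0) = 0.
G(1) = mex({}) = 0
G(2) = mex({0}) = 1
G(3) = mex({0}) = 1
G(4) = mex({0, 1}) = 2
G(5) = mex({0, 1}) = 2
G(6) = mex({0, 1, 2}) = 3
G(7) = mex({0, 1, 2}) = 3
G(8) = mex({1, 2, 3}) = 0
G(9) = mex({1, 2, 3}) = 0
G(10) = mex({0, 2, 3}) = 1
G(11) = mex({0, 2, 3}) = 1
G(12) = mex({0, 1, 3}) = 2
G(13) = mex({0, 1, 3}) = 2
Observe that G(8)..G(13) = 0, 0, 1, 1, 2, 2 repeats G(0)..G(5) = 0, 0, 1, 1, 2, 2.
For k >= max(S) = 6, G(k) is determined by the previous 6 values G(k-6)..G(k-1); a window of 6 consecutive values has recurred shifted by 8, so by induction G(k + 8) = G(k) for all k >= 0: the sequence is periodic from the start with period 8.
One period: G(0..7) = 0, 0, 1, 1, 2, 2, 3, 3.
52 mod 8 = 4, so G(52) = G(4) = 2.

2


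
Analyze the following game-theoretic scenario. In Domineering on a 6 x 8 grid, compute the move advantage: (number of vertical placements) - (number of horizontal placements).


Board is 6 x 8 (rows x cols).
Left (vertical) placements: (rows-1) * cols = 5 * 8 = 40
Right (horizontal) placements: rows * (cols-1) = 6 * 7 = 42
Advantage = Left - Right = 40 - 42 = -2

-2


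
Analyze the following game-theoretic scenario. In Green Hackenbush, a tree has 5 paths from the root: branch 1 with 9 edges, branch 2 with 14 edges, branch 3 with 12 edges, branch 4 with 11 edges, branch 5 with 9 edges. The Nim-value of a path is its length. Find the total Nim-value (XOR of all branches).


The tree has 5 branches from the ground vertex.
In Green Hackenbush, the Nim-value of a simple path of length k is k.
Branch 1: length 9, Nim-value = 9
Branch 2: length 14, Nim-value = 14
Branch 3: length 12, Nim-value = 12
Branch 4: length 11, Nim-value = 11
Branch 5: length 9, Nim-value = 9
Total Nim-value = XOR of all branch values:
0 XOR 9 = 9
9 XOR 14 = 7
7 XOR 12 = 11
11 XOR 11 = 0
0 XOR 9 = 9
Nim-value of the tree = 9

9


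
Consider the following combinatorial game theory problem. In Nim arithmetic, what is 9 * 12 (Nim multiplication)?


Nim multiplication is bilinear over XOR: (u XOR v) * w = (u*w) XOR (v*w).
So we split each operand into its bit components and XOR the pairwise Nim products.
9 = 1 + 8 (as XOR of powers of 2).
12 = 4 + 8 (as XOR of powers of 2).
Using the standard Nim-product table on single bits:
  2*2 = 3,   2*4 = 8,   2*8 = 12,
  4*4 = 6,   4*8 = 11,  8*8 = 13,
and  1*x = x (identity), k*l = l*k (commutative).
Pairwise Nim products:
  1 * 4 = 4
  1 * 8 = 8
  8 * 4 = 11
  8 * 8 = 13
XOR them: 4 XOR 8 XOR 11 XOR 13 = 10.
Result: 9 * 12 = 10 (in Nim).

10


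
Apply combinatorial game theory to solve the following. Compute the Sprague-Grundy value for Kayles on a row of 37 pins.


Kayles: a move removes 1 or 2 adjacent pins from a contiguous row.
Removing pins from a row of k leaves two independent rows (a, b) with a + b = k - 1 (one pin) or a + b = k - 2 (two pins); an end removal gives a = 0.
By Sprague-Grundy, G(k) = mex{ G(a) XOR G(b) } over all these splits. G(0) = 0.
G(1): splits (0,0):0^0=0 -> mex({0}) = 1
G(2): splits (0,1):0^1=1 (0,0):0^0=0 -> mex({0, 1}) = 2
G(3): splits (0,2):0^2=2 (1,1):1^1=0 (0,1):0^1=1 -> mex({0, 1, 2}) = 3
G(4): splits (0,3):0^3=3 (1,2):1^2=3 (0,2):0^2=2 (1,1):1^1=0 -> mex({0, 2, 3}) = 1
G(5): splits (0,4):0^1=1 (1,3):1^3=2 (2,2):2^2=0 (0,3):0^3=3 (1,2):1^2=3 -> mex({0, 1, 2, 3}) = 4
G(6) = mex({0, 1, 2, 4}) = 3
G(7) = mex({0, 1, 3, 4, 5}) = 2
G(8) = mex({0, 2, 3, 5, 6}) = 1
G(9) = mex({0, 1, 2, 3, 6, 7}) = 4
G(10) = mex({0, 1, 3, 4, 5, 7}) = 2
G(11) = mex({0, 1, 2, 3, 4, 5}) = 6
G(12) = mex({0, 1, 2, 3, 5, 6, 7}) = 4
G(13) = mex({0, 2, 3, 4, 6, 7}) = 1
G(14) = mex({0, 1, 4, 5, 6, 7}) = 2
G(15) = mex({0, 1, 2, 3, 4, 5, 6}) = 7
G(16) = mex({0, 2, 3, 5, 6, 7}) = 1
G(17) = mex({0, 1, 2, 3, 5, 6, 7}) = 4
G(18) = mex({0, 1, 2, 4, 5, 6}) = 3
G(19) = mex({0, 1, 3, 4, 5, 7}) = 2
G(20) = mex({0, 2, 3, 4, 5, 6, 7}) = 1
G(21) = mex({0, 1, 2, 3, 5, 6, 7}) = 4
G(22) = mex({0, 1, 2, 3, 4, 5, 7}) = 6
G(23) = mex({0, 1, 2, 3, 4, 5, 6}) = 7
G(24) = mex({0, 1, 2, 3, 5, 6, 7}) = 4
G(25) = mex({0, 2, 3, 4, 6, 7}) = 1
G(26) = mex({0, 1, 3, 4, 5, 6, 7}) = 2
G(27) = mex({0, 1, 2, 3, 4, 5, 6, 7}) = 8
G(28) = mex({0, 1, 2, 3, 4, 6, 7, 8}) = 5
G(29) = mex({0, 1, 2, 3, 5, 6, 7, 8, 9}) = 4
G(30) = mex({0, 1, 2, 3, 4, 5, 6, 9, 10}) = 7
G(31) = mex({0, 1, 3, 4, 5, 7, 10, 11}) = 2
G(32) = mex({0, 2, 3, 4, 5, 6, 7, 9, 11}) = 1
G(33) = mex({0, 1, 2, 3, 4, 5, 6, 7, 9, 12}) = 8
G(34) = mex({0, 1, 2, 3, 4, 5, 7, 8, 11, 12}) = 6
G(35) = mex({0, 1, 2, 3, 4, 5, 6, 8, 9, 10, 11}) = 7
G(36) = mex({0, 1, 2, 3, 5, 6, 7, 9, 10}) = 4
G(37) = mex({0, 2, 3, 4, 6, 7, 9, 10, 11, 12}) = 1
Therefore G(37) = 1.

1


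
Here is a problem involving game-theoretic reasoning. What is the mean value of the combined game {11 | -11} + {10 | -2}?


G1 = {11 | -11}, G2 = {10 | -2}
Each is a switch {a | b} with numbers a > b; its mean value is (a + b)/2, and mean value is additive over game sums: m(G1 + G2) = m(G1) + m(G2).
Mean of G1 = (11 + (-11))/2 = 0/2 = 0
Mean of G2 = (10 + (-2))/2 = 8/2 = 4
Mean of G1 + G2 = 0 + 4 = 4

4


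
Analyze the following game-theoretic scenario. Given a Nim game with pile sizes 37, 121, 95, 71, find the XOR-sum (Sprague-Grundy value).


We need the XOR (exclusive or) of all pile sizes.
After XOR-ing pile 1 (size 37): 0 XOR 37 = 37
After XOR-ing pile 2 (size 121): 37 XOR 121 = 92
After XOR-ing pile 3 (size 95): 92 XOR 95 = 3
After XOR-ing pile 4 (size 71): 3 XOR 71 = 68
The Nim-value of this position is 68.

68


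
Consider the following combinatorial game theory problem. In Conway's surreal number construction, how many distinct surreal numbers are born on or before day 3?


Day 0: {|} = 0 is born. Count = 1.
Day n: the number of surreal numbers born by day n is 2^(n+1) - 1.
By day 0: 2^1 - 1 = 1
By day 1: 2^2 - 1 = 3
By day 2: 2^3 - 1 = 7
By day 3: 2^4 - 1 = 15
By day 3: 15 surreal numbers.

15


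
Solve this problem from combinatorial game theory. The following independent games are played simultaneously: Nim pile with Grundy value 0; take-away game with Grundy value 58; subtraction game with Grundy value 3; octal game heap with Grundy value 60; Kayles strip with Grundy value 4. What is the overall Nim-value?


By the Sprague-Grundy theorem, the Grundy value of a sum of games is the XOR of individual Grundy values.
Nim pile: Grundy value = 0. Running XOR: 0 XOR 0 = 0
take-away game: Grundy value = 58. Running XOR: 0 XOR 58 = 58
subtraction game: Grundy value = 3. Running XOR: 58 XOR 3 = 57
octal game heap: Grundy value = 60. Running XOR: 57 XOR 60 = 5
Kayles strip: Grundy value = 4. Running XOR: 5 XOR 4 = 1
The combined Grundy value is 1.

1


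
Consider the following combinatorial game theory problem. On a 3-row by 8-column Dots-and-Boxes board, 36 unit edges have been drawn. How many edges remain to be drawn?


Grid: 3 x 8 boxes, i.e. 4 rows and 9 columns of dots.
Horizontal edges: (rows + 1) * cols = 4 * 8 = 32
Vertical edges: rows * (cols + 1) = 3 * 9 = 27
Total edges: 32 + 27 = 59
Edges drawn: 36
Remaining: 59 - 36 = 23

23


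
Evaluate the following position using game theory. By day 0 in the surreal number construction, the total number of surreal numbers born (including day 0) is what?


Day 0: {|} = 0 is born. Count = 1.
Day n: the number of surreal numbers born by day n is 2^(n+1) - 1.
By day 0: 2^1 - 1 = 1
By day 0: 1 surreal numbers.

1


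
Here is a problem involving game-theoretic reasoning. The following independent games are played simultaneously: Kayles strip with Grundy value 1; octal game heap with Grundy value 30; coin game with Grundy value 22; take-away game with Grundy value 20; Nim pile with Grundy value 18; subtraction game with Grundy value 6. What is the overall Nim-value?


By the Sprague-Grundy theorem, the Grundy value of a sum of games is the XOR of individual Grundy values.
Kayles strip: Grundy value = 1. Running XOR: 0 XOR 1 = 1
octal game heap: Grundy value = 30. Running XOR: 1 XOR 30 = 31
coin game: Grundy value = 22. Running XOR: 31 XOR 22 = 9
take-away game: Grundy value = 20. Running XOR: 9 XOR 20 = 29
Nim pile: Grundy value = 18. Running XOR: 29 XOR 18 = 15
subtraction game: Grundy value = 6. Running XOR: 15 XOR 6 = 9
The combined Grundy value is 9.

9


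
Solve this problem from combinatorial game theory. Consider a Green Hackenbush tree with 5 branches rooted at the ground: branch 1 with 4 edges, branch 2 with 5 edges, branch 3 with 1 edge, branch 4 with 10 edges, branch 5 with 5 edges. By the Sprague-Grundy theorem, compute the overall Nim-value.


The tree has 5 branches from the ground vertex.
In Green Hackenbush, the Nim-value of a simple path of length k is k.
Branch 1: length 4, Nim-value = 4
Branch 2: length 5, Nim-value = 5
Branch 3: length 1, Nim-value = 1
Branch 4: length 10, Nim-value = 10
Branch 5: length 5, Nim-value = 5
Total Nim-value = XOR of all branch values:
0 XOR 4 = 4
4 XOR 5 = 1
1 XOR 1 = 0
0 XOR 10 = 10
10 XOR 5 = 15
Nim-value of the tree = 15

15


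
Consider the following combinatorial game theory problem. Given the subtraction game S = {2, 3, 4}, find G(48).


The subtraction set is S = {2, 3, 4}.
G(k) = mex{ G(k - s) : s in S, s <= k }. We compute iteratively: G(0) = 0.
G(1) = mex({}) = 0
G(2) = mex({0}) = 1
G(3) = mex({0}) = 1
G(4) = mex({0, 1}) = 2
G(5) = mex({0, 1}) = 2
G(6) = mex({1, 2}) = 0
G(7) = mex({1, 2}) = 0
G(8) = mex({0, 2}) = 1
G(9) = mex({0, 2}) = 1
Observe that G(6)..G(9) = 0, 0, 1, 1 repeats G(0)..G(3) = 0, 0, 1, 1.
For k >= max(S) = 4, G(k) is determined by the previous 4 values G(k-4)..G(k-1); a window of 4 consecutive values has recurred shifted by 6, so by induction G(k + 6) = G(k) for all k >= 0: the sequence is periodic from the start with period 6.
One period: G(0..5) = 0, 0, 1, 1, 2, 2.
48 mod 6 = 0, so G(48) = G(0) = 0.

0


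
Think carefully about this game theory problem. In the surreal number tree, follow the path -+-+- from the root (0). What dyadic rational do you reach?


Sign expansion: -+-+-
Rule: track bounds (lo, hi), initially (-inf, +inf). On '+', the current value becomes lo and we move to the simplest number in (value, hi): value + 1 if hi = +inf, otherwise the midpoint (value + hi)/2. On '-', the current value becomes hi and we move to value - 1 if lo = -inf, otherwise the midpoint (lo + value)/2.
Start at 0.
Step 1: sign = -, move left. Bounds: (-inf, 0). Value = -1
Step 2: sign = +, move right. Bounds: (-1, 0). Value = -1/2
Step 3: sign = -, move left. Bounds: (-1, -1/2). Value = -3/4
Step 4: sign = +, move right. Bounds: (-3/4, -1/2). Value = -5/8
Step 5: sign = -, move left. Bounds: (-3/4, -5/8). Value = -11/16
The surreal number with sign expansion -+-+- is -11/16.

-11/16


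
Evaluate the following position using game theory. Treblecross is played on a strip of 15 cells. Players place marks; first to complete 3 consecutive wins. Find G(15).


Treblecross: place X on empty cells; 3-in-a-row wins.
Playing within two cells of an existing X lets the opponent win at once, so sensible play treats the cells i-2..i+2 around each X as dead. The player left with no safe cell loses, so this is a normal-play take-away game on strips of safe cells.
Placing X at cell i (0-indexed) of a strip of k safe cells leaves independent strips of sizes max(0, i-2) and max(0, k-i-3). Hence G(k) = mex{ G(max(0,i-2)) XOR G(max(0,k-i-3)) : 0 <= i < k }, with G(0) = 0.
G(1): splits (0,0):0^0=0 -> mex({0}) = 1
G(2): splits (0,0):0^0=0 -> mex({0}) = 1
G(3): splits (0,0):0^0=0 -> mex({0}) = 1
G(4): splits (0,1):0^1=1 (0,0):0^0=0 -> mex({0, 1}) = 2
G(5): splits (0,2):0^1=1 (0,1):0^1=1 (0,0):0^0=0 -> mex({0, 1}) = 2
G(6) = mex({1}) = 0
G(7) = mex({0, 1, 2}) = 3
G(8) = mex({0, 1, 2}) = 3
G(9) = mex({0, 2}) = 1
G(10) = mex({0, 2, 3}) = 1
G(11) = mex({0, 3}) = 1
G(12) = mex({1, 3}) = 0
G(13) = mex({0, 1, 2, 3}) = 4
G(14) = mex({0, 1, 2}) = 3
G(15) = mex({0, 1, 2}) = 3
Therefore G(15) = 3.

3


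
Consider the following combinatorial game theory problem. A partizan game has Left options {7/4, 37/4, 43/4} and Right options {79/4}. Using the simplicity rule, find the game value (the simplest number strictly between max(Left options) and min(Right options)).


Left options: {7/4, 37/4, 43/4}, max = 43/4
Right options: {79/4}, min = 79/4
All options are numbers and max(Left) < min(Right), so by the simplicity theorem the value is the simplest (earliest-born) number strictly between 43/4 and 79/4.
Integers 11 through 19 all lie strictly between 43/4 and 79/4.
Among integers, the simplest (lowest birthday = smallest |n|; 0 is born on day 0, +-n on day n) is 11.
No non-integer in the interval can be simpler: if x is a non-integer in the interval, then floor(x) or ceil(x) also lies in the interval (the interval contains an integer), and both are proper prefixes of x's sign expansion, i.e. born earlier. So the game value is 11.
Game value = 11

11


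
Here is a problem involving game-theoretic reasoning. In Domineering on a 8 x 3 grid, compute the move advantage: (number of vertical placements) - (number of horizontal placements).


Board is 8 x 3 (rows x cols).
Left (vertical) placements: (rows-1) * cols = 7 * 3 = 21
Right (horizontal) placements: rows * (cols-1) = 8 * 2 = 16
Advantage = Left - Right = 21 - 16 = 5

5


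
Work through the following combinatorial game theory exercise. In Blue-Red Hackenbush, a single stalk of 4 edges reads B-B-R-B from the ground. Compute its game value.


Edges (from ground): B-B-R-B
By Berlekamp's sign-expansion rule, a Blue-Red Hackenbush stalk has the value of the surreal number whose sign sequence is the edge sequence with B -> + and R -> -.
Sign sequence: ++-+
Trace the sign expansion in the surreal number tree, starting from 0:
Edge 1: B (sign +) -> bounds (0, +inf), value = 1
Edge 2: B (sign +) -> bounds (1, +inf), value = 2
Edge 3: R (sign -) -> bounds (1, 2), value = 3/2
Edge 4: B (sign +) -> bounds (3/2, 2), value = 7/4
Game value = 7/4

7/4


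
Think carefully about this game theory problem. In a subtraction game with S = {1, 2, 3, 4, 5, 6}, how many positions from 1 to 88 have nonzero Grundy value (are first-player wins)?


Subtraction set S = {1, 2, 3, 4, 5, 6}, so G(n) = n mod 7.
G(n) = 0 when n is a multiple of 7.
Multiples of 7 in [1, 88]: 12
N-positions (nonzero Grundy) = 88 - 12 = 76

76


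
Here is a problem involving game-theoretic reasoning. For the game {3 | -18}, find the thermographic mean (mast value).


Game = {3 | -18}, a switch {a | b} with numbers a > b.
Its thermograph has left wall a - t and right wall b + t, which meet at t = (a - b)/2, where both equal (a + b)/2. So the mast (mean value) is at (a + b)/2.
Mean = (3 + (-18))/2 = -15/2 = -15/2

-15/2


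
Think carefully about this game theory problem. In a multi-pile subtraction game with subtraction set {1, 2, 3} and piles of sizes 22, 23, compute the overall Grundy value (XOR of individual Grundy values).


Subtraction set: {1, 2, 3}
For this subtraction set, G(n) = n mod 4 (period = max + 1 = 4).
Pile 1 (size 22): G(22) = 22 mod 4 = 2
Pile 2 (size 23): G(23) = 23 mod 4 = 3
Total Grundy value = XOR of all: 2 XOR 3 = 1

1


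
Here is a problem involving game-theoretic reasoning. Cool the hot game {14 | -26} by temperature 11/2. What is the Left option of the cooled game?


Original game: {14 | -26} (a switch {a | b} with a > b).
Cooling by t (for t below the temperature (a - b)/2 = 20) taxes each move by t: {a | b} cooled by t is {a - t | b + t}.
Cooling amount: t = 11/2
Cooled Left option: 14 - 11/2 = 17/2
Cooled Right option: -26 + 11/2 = -41/2
Cooled game: {17/2 | -41/2}
Left option = 17/2

17/2
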